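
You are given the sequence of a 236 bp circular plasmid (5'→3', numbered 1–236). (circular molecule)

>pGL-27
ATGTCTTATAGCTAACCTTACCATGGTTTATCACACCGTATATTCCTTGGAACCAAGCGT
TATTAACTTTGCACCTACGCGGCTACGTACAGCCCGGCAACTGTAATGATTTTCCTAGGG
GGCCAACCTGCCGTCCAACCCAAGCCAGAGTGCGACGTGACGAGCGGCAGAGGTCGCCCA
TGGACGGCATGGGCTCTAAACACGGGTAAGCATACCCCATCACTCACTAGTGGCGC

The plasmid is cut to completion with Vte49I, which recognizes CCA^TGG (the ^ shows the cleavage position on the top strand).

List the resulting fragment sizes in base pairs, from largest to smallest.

Vte49I sites (CCATGG) start at positions 21, 178.
Vte49I cuts after base 3 of each site, so after positions 23, 180.
Circular molecule, 2 cuts → 2 fragments:
  24–180 → 157 bp
  181–236 then 1–23 → 56 + 23 = 79 bp
Sorted largest to smallest: 157, 79 bp.

157, 79 bp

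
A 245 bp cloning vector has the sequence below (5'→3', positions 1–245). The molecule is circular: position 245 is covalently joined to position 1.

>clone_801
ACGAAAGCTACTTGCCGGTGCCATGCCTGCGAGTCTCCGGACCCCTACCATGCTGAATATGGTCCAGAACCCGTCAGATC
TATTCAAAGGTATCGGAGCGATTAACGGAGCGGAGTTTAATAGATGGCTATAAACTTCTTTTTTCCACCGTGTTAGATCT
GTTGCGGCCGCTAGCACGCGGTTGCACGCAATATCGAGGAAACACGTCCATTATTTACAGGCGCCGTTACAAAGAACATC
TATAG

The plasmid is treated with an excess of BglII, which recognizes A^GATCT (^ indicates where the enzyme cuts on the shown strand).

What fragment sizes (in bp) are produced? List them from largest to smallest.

166, 79 bp

BglII sites (AGATCT) start at positions 76, 155.
BglII cuts after the first base of each site, so after positions 76, 155.
Circular molecule, 2 cuts → 2 fragments:
  77–155 → 79 bp
  156–245 then 1–76 → 90 + 76 = 166 bp
Sorted largest to smallest: 166, 79 bp.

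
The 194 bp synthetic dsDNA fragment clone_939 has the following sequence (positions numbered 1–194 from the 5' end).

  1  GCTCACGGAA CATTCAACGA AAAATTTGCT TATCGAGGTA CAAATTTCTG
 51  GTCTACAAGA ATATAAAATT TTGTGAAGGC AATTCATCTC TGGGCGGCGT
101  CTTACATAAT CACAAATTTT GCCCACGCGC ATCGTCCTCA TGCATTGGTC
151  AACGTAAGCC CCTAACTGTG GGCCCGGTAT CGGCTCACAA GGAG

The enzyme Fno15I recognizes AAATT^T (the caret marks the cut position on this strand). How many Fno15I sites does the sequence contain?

4

AAATTT occurs starting at positions 22, 42, 66, 114.
Fno15I cuts at 4 sites.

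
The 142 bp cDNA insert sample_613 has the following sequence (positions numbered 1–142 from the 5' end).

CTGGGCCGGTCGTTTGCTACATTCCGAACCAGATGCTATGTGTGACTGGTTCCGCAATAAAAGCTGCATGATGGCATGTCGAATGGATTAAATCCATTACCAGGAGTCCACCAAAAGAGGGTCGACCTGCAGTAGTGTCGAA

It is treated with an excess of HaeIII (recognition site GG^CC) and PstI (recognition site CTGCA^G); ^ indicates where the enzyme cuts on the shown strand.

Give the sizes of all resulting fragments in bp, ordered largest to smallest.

The HaeIII site (GGCC) starts at position 4.
HaeIII cuts after base 2 of each site, so after position 5.
The PstI site (CTGCAG) starts at position 127.
PstI cuts after base 5 of each site (before the last base), so after position 131.
Combined cut positions: 5, 131.
Linear molecule, 2 cuts → 3 fragments:
  1–5 → 5 bp
  6–131 → 126 bp
  132–142 → 11 bp
Sorted largest to smallest: 126, 11, 5 bp.

126, 11, 5 bp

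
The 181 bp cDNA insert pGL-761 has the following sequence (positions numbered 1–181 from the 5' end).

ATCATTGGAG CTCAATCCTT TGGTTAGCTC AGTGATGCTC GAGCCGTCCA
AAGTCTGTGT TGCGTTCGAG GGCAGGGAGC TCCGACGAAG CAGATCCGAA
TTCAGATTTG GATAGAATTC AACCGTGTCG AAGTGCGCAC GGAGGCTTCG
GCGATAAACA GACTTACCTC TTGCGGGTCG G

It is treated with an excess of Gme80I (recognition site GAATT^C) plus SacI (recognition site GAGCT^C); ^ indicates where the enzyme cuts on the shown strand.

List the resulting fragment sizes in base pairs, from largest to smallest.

Gme80I sites (GAATTC) start at positions 98, 115.
Gme80I cuts after base 5 of each site (before the last base), so after positions 102, 119.
SacI sites (GAGCTC) start at positions 8, 77.
SacI cuts after base 5 of each site (before the last base), so after positions 12, 81.
Combined cut positions: 12, 81, 102, 119.
Linear molecule, 4 cuts → 5 fragments:
  1–12 → 12 bp
  13–81 → 69 bp
  82–102 → 21 bp
  103–119 → 17 bp
  120–181 → 62 bp
Sorted largest to smallest: 69, 62, 21, 17, 12 bp.

69, 62, 21, 17, 12 bp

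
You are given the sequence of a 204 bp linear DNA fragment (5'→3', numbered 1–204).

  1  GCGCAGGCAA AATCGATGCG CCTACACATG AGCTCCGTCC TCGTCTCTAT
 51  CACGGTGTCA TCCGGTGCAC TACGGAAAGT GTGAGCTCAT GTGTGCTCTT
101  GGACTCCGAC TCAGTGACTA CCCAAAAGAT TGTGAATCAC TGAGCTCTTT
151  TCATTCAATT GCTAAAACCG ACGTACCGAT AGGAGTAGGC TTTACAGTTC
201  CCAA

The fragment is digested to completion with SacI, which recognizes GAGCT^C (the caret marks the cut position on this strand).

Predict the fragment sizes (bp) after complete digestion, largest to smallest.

SacI sites (GAGCTC) start at positions 30, 83, 142.
SacI cuts after base 5 of each site (before the last base), so after positions 34, 87, 146.
Linear molecule, 3 cuts → 4 fragments:
  1–34 → 34 bp
  35–87 → 53 bp
  88–146 → 59 bp
  147–204 → 58 bp
Sorted largest to smallest: 59, 58, 53, 34 bp.

59, 58, 53, 34 bp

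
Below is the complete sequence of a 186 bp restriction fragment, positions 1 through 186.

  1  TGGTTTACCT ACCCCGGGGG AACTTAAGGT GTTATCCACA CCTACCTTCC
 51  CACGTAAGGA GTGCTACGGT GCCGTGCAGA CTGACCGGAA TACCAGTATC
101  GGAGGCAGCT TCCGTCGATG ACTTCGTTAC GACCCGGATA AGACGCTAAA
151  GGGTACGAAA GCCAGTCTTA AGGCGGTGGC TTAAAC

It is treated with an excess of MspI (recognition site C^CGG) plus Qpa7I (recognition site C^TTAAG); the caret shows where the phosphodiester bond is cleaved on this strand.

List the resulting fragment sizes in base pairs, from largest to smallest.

62, 49, 33, 19, 14, 9 bp

MspI sites (CCGG) start at positions 14, 85, 134.
MspI cuts after the first base of each site, so after positions 14, 85, 134.
Qpa7I sites (CTTAAG) start at positions 23, 167.
Qpa7I cuts after the first base of each site, so after positions 23, 167.
Combined cut positions: 14, 23, 85, 134, 167.
Linear molecule, 5 cuts → 6 fragments:
  1–14 → 14 bp
  15–23 → 9 bp
  24–85 → 62 bp
  86–134 → 49 bp
  135–167 → 33 bp
  168–186 → 19 bp
Sorted largest to smallest: 62, 49, 33, 19, 14, 9 bp.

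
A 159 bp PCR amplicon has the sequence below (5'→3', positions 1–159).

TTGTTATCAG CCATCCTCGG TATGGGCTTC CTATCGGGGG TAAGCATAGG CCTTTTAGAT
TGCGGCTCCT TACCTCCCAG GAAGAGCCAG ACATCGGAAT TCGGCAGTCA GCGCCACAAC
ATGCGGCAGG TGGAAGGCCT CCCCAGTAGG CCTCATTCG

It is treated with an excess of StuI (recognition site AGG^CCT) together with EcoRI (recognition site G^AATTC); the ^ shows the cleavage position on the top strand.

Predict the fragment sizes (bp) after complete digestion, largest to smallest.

50, 47, 40, 13, 9 bp

StuI sites (AGGCCT) start at positions 48, 135, 148.
StuI cuts after base 3 of each site, so after positions 50, 137, 150.
The EcoRI site (GAATTC) starts at position 97.
EcoRI cuts after the first base of each site, so after position 97.
Combined cut positions: 50, 97, 137, 150.
Linear molecule, 4 cuts → 5 fragments:
  1–50 → 50 bp
  51–97 → 47 bp
  98–137 → 40 bp
  138–150 → 13 bp
  151–159 → 9 bp
Sorted largest to smallest: 50, 47, 40, 13, 9 bp.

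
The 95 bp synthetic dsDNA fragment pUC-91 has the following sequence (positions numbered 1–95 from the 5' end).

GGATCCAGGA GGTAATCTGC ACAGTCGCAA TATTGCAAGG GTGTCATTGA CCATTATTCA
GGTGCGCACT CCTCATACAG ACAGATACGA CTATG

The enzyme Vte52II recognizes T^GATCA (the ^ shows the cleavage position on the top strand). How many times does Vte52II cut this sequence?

No occurrence of TGATCA is present in the sequence.
Vte52II does not cut: 0 sites.

0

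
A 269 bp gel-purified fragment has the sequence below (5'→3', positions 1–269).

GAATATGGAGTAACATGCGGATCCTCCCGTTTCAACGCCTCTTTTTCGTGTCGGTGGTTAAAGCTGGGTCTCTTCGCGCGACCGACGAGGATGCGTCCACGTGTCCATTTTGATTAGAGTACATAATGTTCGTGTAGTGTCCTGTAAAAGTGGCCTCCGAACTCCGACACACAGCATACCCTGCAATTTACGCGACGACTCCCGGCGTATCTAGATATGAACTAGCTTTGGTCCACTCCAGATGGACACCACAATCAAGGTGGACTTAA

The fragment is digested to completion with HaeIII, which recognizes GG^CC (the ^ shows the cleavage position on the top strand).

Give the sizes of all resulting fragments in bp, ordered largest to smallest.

The HaeIII site (GGCC) starts at position 152.
HaeIII cuts after base 2 of each site, so after position 153.
Linear molecule, 1 cut → 2 fragments:
  1–153 → 153 bp
  154–269 → 116 bp
Sorted largest to smallest: 153, 116 bp.

153, 116 bp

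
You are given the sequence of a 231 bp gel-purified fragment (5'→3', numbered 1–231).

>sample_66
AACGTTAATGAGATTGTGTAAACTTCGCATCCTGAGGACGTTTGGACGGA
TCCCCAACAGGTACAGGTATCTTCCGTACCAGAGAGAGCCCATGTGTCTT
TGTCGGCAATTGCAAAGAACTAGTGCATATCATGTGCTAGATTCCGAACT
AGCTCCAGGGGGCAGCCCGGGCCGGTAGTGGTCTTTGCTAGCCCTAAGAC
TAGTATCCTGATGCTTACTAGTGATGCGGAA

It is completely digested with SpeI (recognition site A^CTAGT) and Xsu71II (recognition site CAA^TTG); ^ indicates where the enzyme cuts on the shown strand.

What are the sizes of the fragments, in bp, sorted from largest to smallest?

SpeI sites (ACTAGT) start at positions 119, 199, 217.
SpeI cuts after the first base of each site, so after positions 119, 199, 217.
The Xsu71II site (CAATTG) starts at position 107.
Xsu71II cuts after base 3 of each site, so after position 109.
Combined cut positions: 109, 119, 199, 217.
Linear molecule, 4 cuts → 5 fragments:
  1–109 → 109 bp
  110–119 → 10 bp
  120–199 → 80 bp
  200–217 → 18 bp
  218–231 → 14 bp
Sorted largest to smallest: 109, 80, 18, 14, 10 bp.

109, 80, 18, 14, 10 bp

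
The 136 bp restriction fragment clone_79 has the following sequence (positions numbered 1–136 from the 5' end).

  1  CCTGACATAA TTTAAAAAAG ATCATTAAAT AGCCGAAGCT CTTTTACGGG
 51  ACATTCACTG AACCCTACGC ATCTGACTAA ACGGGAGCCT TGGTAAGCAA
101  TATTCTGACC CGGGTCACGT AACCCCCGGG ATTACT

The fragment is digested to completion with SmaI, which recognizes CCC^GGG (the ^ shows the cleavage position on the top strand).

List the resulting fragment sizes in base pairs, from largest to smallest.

111, 16, 9 bp

SmaI sites (CCCGGG) start at positions 109, 125.
SmaI cuts after base 3 of each site, so after positions 111, 127.
Linear molecule, 2 cuts → 3 fragments:
  1–111 → 111 bp
  112–127 → 16 bp
  128–136 → 9 bp
Sorted largest to smallest: 111, 16, 9 bp.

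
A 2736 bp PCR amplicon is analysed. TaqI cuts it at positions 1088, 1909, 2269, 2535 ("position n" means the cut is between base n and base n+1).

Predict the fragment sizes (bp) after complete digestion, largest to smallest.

1088, 821, 360, 266, 201 bp

Linear molecule, 4 cuts → 5 fragments:
  1088 − 0 = 1088 bp
  1909 − 1088 = 821 bp
  2269 − 1909 = 360 bp
  2535 − 2269 = 266 bp
  2736 − 2535 = 201 bp
Sorted largest to smallest: 1088, 821, 360, 266, 201 bp.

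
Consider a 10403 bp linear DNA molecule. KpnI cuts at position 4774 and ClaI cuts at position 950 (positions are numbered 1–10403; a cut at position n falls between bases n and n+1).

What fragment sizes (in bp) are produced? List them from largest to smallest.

5629, 3824, 950 bp

Combined cut positions (sorted): 950, 4774.
Linear molecule, 2 cuts → 3 fragments:
  950 − 0 = 950 bp
  4774 − 950 = 3824 bp
  10403 − 4774 = 5629 bp
Sorted largest to smallest: 5629, 3824, 950 bp.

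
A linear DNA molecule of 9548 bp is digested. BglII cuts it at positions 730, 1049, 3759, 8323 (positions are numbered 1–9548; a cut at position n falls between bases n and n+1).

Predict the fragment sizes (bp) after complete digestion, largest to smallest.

Linear molecule, 4 cuts → 5 fragments:
  730 − 0 = 730 bp
  1049 − 730 = 319 bp
  3759 − 1049 = 2710 bp
  8323 − 3759 = 4564 bp
  9548 − 8323 = 1225 bp
Sorted largest to smallest: 4564, 2710, 1225, 730, 319 bp.

4564, 2710, 1225, 730, 319 bp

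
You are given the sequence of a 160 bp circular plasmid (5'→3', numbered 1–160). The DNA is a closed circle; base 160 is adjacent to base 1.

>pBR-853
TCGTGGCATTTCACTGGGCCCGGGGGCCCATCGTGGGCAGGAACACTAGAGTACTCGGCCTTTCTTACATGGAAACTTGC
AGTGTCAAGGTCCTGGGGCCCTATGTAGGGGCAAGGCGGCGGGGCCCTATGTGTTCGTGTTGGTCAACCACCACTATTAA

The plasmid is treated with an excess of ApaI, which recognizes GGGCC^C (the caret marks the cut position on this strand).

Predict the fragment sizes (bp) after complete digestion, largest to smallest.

ApaI sites (GGGCCC) start at positions 16, 24, 96, 122.
ApaI cuts after base 5 of each site (before the last base), so after positions 20, 28, 100, 126.
Circular molecule, 4 cuts → 4 fragments:
  21–28 → 8 bp
  29–100 → 72 bp
  101–126 → 26 bp
  127–160 then 1–20 → 34 + 20 = 54 bp
Sorted largest to smallest: 72, 54, 26, 8 bp.

72, 54, 26, 8 bp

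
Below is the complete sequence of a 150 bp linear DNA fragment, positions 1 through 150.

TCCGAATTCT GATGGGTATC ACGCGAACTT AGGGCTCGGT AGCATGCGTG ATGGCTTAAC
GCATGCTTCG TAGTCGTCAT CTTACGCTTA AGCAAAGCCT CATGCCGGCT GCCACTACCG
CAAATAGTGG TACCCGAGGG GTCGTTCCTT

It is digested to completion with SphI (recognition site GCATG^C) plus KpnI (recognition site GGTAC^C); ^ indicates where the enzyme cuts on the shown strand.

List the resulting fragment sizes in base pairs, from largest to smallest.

SphI sites (GCATGC) start at positions 42, 61.
SphI cuts after base 5 of each site (before the last base), so after positions 46, 65.
The KpnI site (GGTACC) starts at position 129.
KpnI cuts after base 5 of each site (before the last base), so after position 133.
Combined cut positions: 46, 65, 133.
Linear molecule, 3 cuts → 4 fragments:
  1–46 → 46 bp
  47–65 → 19 bp
  66–133 → 68 bp
  134–150 → 17 bp
Sorted largest to smallest: 68, 46, 19, 17 bp.

68, 46, 19, 17 bp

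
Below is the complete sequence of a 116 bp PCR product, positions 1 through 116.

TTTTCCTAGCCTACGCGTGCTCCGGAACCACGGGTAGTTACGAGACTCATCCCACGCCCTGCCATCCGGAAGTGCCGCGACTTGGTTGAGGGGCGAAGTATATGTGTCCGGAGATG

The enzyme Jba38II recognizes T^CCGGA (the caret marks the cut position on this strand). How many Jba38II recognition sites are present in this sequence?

3

TCCGGA occurs starting at positions 21, 65, 107.
Jba38II cuts at 3 sites.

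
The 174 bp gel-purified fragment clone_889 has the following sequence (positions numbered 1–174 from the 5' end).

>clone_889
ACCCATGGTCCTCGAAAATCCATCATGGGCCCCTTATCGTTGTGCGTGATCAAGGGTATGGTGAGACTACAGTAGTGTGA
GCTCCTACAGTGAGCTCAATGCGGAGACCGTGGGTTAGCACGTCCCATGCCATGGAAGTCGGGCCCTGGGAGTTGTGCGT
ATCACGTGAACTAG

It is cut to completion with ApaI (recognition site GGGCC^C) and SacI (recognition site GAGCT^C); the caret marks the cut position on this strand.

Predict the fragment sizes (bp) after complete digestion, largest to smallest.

ApaI sites (GGGCCC) start at positions 27, 141.
ApaI cuts after base 5 of each site (before the last base), so after positions 31, 145.
SacI sites (GAGCTC) start at positions 79, 92.
SacI cuts after base 5 of each site (before the last base), so after positions 83, 96.
Combined cut positions: 31, 83, 96, 145.
Linear molecule, 4 cuts → 5 fragments:
  1–31 → 31 bp
  32–83 → 52 bp
  84–96 → 13 bp
  97–145 → 49 bp
  146–174 → 29 bp
Sorted largest to smallest: 52, 49, 31, 29, 13 bp.

52, 49, 31, 29, 13 bp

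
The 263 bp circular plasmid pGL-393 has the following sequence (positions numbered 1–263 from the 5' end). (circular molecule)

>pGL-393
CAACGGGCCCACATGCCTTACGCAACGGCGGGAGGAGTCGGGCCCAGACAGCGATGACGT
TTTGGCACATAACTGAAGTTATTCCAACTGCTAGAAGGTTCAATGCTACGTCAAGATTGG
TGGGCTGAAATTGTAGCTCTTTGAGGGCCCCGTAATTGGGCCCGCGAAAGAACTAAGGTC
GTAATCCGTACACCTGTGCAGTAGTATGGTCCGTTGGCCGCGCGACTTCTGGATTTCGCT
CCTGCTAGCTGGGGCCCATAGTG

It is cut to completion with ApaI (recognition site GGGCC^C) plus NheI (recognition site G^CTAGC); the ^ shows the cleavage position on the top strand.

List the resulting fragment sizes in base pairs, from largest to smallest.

ApaI sites (GGGCCC) start at positions 5, 40, 145, 158, 252.
ApaI cuts after base 5 of each site (before the last base), so after positions 9, 44, 149, 162, 256.
The NheI site (GCTAGC) starts at position 244.
NheI cuts after the first base of each site, so after position 244.
Combined cut positions: 9, 44, 149, 162, 244, 256.
Circular molecule, 6 cuts → 6 fragments:
  10–44 → 35 bp
  45–149 → 105 bp
  150–162 → 13 bp
  163–244 → 82 bp
  245–256 → 12 bp
  257–263 then 1–9 → 7 + 9 = 16 bp
Sorted largest to smallest: 105, 82, 35, 16, 13, 12 bp.

105, 82, 35, 16, 13, 12 bp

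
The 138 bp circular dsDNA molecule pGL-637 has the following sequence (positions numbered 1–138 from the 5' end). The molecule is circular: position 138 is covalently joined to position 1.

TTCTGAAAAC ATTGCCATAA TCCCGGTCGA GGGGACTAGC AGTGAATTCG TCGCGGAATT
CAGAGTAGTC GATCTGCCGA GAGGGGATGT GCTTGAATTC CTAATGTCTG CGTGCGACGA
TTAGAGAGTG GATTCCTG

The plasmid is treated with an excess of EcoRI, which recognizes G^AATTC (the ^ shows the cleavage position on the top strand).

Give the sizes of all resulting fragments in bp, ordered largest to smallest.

87, 39, 12 bp

EcoRI sites (GAATTC) start at positions 44, 56, 95.
EcoRI cuts after the first base of each site, so after positions 44, 56, 95.
Circular molecule, 3 cuts → 3 fragments:
  45–56 → 12 bp
  57–95 → 39 bp
  96–138 then 1–44 → 43 + 44 = 87 bp
Sorted largest to smallest: 87, 39, 12 bp.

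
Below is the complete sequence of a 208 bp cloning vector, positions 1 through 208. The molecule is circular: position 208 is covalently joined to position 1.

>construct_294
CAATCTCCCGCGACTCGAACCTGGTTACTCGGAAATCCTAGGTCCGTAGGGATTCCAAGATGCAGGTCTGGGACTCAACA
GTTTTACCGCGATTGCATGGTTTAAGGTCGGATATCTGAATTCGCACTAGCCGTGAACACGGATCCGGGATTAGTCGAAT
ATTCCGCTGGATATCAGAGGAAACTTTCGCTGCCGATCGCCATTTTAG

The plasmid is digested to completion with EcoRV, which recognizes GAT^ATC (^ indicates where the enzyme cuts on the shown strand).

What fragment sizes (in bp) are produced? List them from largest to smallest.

EcoRV sites (GATATC) start at positions 111, 170.
EcoRV cuts after base 3 of each site, so after positions 113, 172.
Circular molecule, 2 cuts → 2 fragments:
  114–172 → 59 bp
  173–208 then 1–113 → 36 + 113 = 149 bp
Sorted largest to smallest: 149, 59 bp.

149, 59 bp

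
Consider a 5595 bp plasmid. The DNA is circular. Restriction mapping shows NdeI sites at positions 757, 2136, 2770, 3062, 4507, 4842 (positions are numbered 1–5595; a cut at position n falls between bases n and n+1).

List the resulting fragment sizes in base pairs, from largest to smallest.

Circular molecule, 6 cuts → 6 fragments:
  2136 − 757 = 1379 bp
  2770 − 2136 = 634 bp
  3062 − 2770 = 292 bp
  4507 − 3062 = 1445 bp
  4842 − 4507 = 335 bp
  wrap: 5595 − 4842 + 757 = 1510 bp
Sorted largest to smallest: 1510, 1445, 1379, 634, 335, 292 bp.

1510, 1445, 1379, 634, 335, 292 bp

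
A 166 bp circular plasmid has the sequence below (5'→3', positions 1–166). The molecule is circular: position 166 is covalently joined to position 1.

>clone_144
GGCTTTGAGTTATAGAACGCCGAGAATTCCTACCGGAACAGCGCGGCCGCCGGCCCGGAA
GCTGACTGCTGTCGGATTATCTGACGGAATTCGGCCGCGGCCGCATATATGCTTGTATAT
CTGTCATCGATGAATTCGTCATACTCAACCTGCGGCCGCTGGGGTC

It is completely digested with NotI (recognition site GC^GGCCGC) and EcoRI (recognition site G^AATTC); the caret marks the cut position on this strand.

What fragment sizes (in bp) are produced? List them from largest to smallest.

NotI sites (GCGGCCGC) start at positions 43, 97, 152.
NotI cuts after base 2 of each site, so after positions 44, 98, 153.
EcoRI sites (GAATTC) start at positions 24, 87, 132.
EcoRI cuts after the first base of each site, so after positions 24, 87, 132.
Combined cut positions: 24, 44, 87, 98, 132, 153.
Circular molecule, 6 cuts → 6 fragments:
  25–44 → 20 bp
  45–87 → 43 bp
  88–98 → 11 bp
  99–132 → 34 bp
  133–153 → 21 bp
  154–166 then 1–24 → 13 + 24 = 37 bp
Sorted largest to smallest: 43, 37, 34, 21, 20, 11 bp.

43, 37, 34, 21, 20, 11 bp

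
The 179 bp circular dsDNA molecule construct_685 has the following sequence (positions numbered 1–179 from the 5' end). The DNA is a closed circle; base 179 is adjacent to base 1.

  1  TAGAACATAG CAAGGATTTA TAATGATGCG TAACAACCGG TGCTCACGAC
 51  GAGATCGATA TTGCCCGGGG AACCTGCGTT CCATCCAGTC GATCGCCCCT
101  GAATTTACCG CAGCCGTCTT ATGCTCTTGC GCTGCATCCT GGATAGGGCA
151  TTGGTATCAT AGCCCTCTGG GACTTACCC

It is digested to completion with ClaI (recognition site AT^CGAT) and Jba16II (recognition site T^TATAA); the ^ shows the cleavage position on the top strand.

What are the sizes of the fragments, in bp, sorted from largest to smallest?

The ClaI site (ATCGAT) starts at position 54.
ClaI cuts after base 2 of each site, so after position 55.
The Jba16II site (TTATAA) starts at position 18.
Jba16II cuts after the first base of each site, so after position 18.
Combined cut positions: 18, 55.
Circular molecule, 2 cuts → 2 fragments:
  19–55 → 37 bp
  56–179 then 1–18 → 124 + 18 = 142 bp
Sorted largest to smallest: 142, 37 bp.

142, 37 bp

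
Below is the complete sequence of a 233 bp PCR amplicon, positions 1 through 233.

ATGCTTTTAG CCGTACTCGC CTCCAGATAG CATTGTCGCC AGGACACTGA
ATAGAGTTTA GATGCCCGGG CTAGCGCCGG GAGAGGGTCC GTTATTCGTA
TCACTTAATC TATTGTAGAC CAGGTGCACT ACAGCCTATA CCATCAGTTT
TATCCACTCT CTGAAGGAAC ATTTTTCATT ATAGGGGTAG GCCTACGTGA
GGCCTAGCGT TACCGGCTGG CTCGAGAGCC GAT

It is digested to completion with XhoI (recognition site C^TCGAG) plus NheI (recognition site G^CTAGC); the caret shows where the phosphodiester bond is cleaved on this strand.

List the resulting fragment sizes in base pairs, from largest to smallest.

The XhoI site (CTCGAG) starts at position 221.
XhoI cuts after the first base of each site, so after position 221.
The NheI site (GCTAGC) starts at position 70.
NheI cuts after the first base of each site, so after position 70.
Combined cut positions: 70, 221.
Linear molecule, 2 cuts → 3 fragments:
  1–70 → 70 bp
  71–221 → 151 bp
  222–233 → 12 bp
Sorted largest to smallest: 151, 70, 12 bp.

151, 70, 12 bp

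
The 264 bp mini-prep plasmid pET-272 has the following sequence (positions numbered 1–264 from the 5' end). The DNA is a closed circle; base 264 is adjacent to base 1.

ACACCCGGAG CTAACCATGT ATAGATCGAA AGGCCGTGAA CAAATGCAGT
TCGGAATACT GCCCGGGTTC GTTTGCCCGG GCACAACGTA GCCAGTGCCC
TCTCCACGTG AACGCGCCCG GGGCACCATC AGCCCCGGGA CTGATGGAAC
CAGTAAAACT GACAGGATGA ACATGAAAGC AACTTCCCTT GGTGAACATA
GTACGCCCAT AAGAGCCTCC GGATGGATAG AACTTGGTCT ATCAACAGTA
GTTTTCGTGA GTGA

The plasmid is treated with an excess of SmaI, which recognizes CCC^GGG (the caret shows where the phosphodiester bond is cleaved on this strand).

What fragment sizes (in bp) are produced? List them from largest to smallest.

SmaI sites (CCCGGG) start at positions 62, 76, 117, 134.
SmaI cuts after base 3 of each site, so after positions 64, 78, 119, 136.
Circular molecule, 4 cuts → 4 fragments:
  65–78 → 14 bp
  79–119 → 41 bp
  120–136 → 17 bp
  137–264 then 1–64 → 128 + 64 = 192 bp
Sorted largest to smallest: 192, 41, 17, 14 bp.

192, 41, 17, 14 bp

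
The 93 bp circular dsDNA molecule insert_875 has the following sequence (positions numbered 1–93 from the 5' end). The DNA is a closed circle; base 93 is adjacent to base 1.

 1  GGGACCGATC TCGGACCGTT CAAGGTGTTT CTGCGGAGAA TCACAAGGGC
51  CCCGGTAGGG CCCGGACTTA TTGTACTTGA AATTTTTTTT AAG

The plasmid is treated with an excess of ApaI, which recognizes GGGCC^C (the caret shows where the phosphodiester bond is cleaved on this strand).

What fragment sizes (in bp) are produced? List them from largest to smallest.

82, 11 bp

ApaI sites (GGGCCC) start at positions 47, 58.
ApaI cuts after base 5 of each site (before the last base), so after positions 51, 62.
Circular molecule, 2 cuts → 2 fragments:
  52–62 → 11 bp
  63–93 then 1–51 → 31 + 51 = 82 bp
Sorted largest to smallest: 82, 11 bp.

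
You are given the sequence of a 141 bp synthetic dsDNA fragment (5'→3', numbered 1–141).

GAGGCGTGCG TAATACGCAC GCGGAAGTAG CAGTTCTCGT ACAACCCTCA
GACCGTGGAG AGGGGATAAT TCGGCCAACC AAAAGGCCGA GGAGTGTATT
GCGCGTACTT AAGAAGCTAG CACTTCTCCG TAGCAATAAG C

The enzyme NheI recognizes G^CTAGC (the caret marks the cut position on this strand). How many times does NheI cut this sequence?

1

GCTAGC occurs starting at position 116.
NheI cuts at 1 site.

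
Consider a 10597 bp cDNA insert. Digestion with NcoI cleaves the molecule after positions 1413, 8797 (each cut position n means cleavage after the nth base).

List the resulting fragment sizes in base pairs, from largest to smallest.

7384, 1800, 1413 bp

Linear molecule, 2 cuts → 3 fragments:
  1413 − 0 = 1413 bp
  8797 − 1413 = 7384 bp
  10597 − 8797 = 1800 bp
Sorted largest to smallest: 7384, 1800, 1413 bp.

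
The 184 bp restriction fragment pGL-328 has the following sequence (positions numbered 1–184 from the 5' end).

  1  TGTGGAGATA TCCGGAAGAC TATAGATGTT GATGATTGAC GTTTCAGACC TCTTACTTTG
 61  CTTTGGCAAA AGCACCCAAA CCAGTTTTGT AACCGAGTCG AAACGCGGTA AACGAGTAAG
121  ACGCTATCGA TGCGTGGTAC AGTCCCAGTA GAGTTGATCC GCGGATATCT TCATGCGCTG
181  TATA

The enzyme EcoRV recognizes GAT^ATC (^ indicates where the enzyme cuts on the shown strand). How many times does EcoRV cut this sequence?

GATATC occurs starting at positions 7, 164.
EcoRV cuts at 2 sites.

2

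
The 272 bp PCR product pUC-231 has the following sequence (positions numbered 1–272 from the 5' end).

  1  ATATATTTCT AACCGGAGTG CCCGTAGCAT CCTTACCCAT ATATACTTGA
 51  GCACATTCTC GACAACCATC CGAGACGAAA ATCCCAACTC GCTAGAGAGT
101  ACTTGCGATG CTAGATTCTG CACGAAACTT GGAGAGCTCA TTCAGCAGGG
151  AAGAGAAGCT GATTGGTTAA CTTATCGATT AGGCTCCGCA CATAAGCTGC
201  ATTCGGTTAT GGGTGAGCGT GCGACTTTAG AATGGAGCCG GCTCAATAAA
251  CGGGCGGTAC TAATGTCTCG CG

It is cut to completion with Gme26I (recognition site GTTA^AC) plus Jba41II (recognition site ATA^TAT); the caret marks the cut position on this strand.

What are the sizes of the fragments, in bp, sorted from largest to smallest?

128, 103, 38, 3 bp

The Gme26I site (GTTAAC) starts at position 166.
Gme26I cuts after base 4 of each site, so after position 169.
Jba41II sites (ATATAT) start at positions 1, 39.
Jba41II cuts after base 3 of each site, so after positions 3, 41.
Combined cut positions: 3, 41, 169.
Linear molecule, 3 cuts → 4 fragments:
  1–3 → 3 bp
  4–41 → 38 bp
  42–169 → 128 bp
  170–272 → 103 bp
Sorted largest to smallest: 128, 103, 38, 3 bp.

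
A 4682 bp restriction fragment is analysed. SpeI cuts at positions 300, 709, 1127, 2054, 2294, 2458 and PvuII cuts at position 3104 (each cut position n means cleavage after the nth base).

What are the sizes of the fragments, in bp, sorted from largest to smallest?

1578, 927, 646, 418, 409, 300, 240, 164 bp

Combined cut positions (sorted): 300, 709, 1127, 2054, 2294, 2458, 3104.
Linear molecule, 7 cuts → 8 fragments:
  300 − 0 = 300 bp
  709 − 300 = 409 bp
  1127 − 709 = 418 bp
  2054 − 1127 = 927 bp
  2294 − 2054 = 240 bp
  2458 − 2294 = 164 bp
  3104 − 2458 = 646 bp
  4682 − 3104 = 1578 bp
Sorted largest to smallest: 1578, 927, 646, 418, 409, 300, 240, 164 bp.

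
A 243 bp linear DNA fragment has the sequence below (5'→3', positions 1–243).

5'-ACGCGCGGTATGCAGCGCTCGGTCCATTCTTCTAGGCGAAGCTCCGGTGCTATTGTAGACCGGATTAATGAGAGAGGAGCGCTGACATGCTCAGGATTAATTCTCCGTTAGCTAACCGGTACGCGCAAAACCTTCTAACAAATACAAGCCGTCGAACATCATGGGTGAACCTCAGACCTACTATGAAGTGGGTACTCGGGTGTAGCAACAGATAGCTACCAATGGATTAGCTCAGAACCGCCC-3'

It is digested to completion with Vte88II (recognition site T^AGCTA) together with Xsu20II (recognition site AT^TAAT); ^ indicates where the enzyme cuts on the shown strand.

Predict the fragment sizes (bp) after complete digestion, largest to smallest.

Vte88II sites (TAGCTA) start at positions 109, 213.
Vte88II cuts after the first base of each site, so after positions 109, 213.
Xsu20II sites (ATTAAT) start at positions 64, 96.
Xsu20II cuts after base 2 of each site, so after positions 65, 97.
Combined cut positions: 65, 97, 109, 213.
Linear molecule, 4 cuts → 5 fragments:
  1–65 → 65 bp
  66–97 → 32 bp
  98–109 → 12 bp
  110–213 → 104 bp
  214–243 → 30 bp
Sorted largest to smallest: 104, 65, 32, 30, 12 bp.

104, 65, 32, 30, 12 bp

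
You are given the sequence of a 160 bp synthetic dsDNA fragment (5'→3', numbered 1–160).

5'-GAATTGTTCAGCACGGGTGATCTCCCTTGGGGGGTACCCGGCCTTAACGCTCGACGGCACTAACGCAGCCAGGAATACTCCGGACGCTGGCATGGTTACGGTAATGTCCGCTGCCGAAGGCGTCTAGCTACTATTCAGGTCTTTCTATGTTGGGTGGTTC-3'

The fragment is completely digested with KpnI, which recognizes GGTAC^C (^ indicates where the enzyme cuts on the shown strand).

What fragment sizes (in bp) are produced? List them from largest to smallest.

The KpnI site (GGTACC) starts at position 33.
KpnI cuts after base 5 of each site (before the last base), so after position 37.
Linear molecule, 1 cut → 2 fragments:
  1–37 → 37 bp
  38–160 → 123 bp
Sorted largest to smallest: 123, 37 bp.

123, 37 bp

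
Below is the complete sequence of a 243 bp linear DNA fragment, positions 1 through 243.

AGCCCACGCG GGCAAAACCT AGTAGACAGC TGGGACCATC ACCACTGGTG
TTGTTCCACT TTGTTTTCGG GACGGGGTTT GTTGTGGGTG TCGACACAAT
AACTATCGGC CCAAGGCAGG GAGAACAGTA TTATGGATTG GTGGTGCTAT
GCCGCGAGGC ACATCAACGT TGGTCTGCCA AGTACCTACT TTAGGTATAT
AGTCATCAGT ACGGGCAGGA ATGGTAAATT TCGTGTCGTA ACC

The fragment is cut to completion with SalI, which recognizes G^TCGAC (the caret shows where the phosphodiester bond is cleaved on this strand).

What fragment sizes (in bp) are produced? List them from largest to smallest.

153, 90 bp

The SalI site (GTCGAC) starts at position 90.
SalI cuts after the first base of each site, so after position 90.
Linear molecule, 1 cut → 2 fragments:
  1–90 → 90 bp
  91–243 → 153 bp
Sorted largest to smallest: 153, 90 bp.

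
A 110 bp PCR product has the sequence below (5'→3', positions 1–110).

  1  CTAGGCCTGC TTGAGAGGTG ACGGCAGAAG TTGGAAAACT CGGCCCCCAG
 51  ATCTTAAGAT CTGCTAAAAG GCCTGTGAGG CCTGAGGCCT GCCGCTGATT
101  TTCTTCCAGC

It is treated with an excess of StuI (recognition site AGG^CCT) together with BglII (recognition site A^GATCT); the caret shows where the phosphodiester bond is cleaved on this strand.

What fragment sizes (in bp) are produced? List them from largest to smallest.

44, 23, 14, 9, 8, 7, 5 bp

StuI sites (AGGCCT) start at positions 3, 69, 78, 85.
StuI cuts after base 3 of each site, so after positions 5, 71, 80, 87.
BglII sites (AGATCT) start at positions 49, 57.
BglII cuts after the first base of each site, so after positions 49, 57.
Combined cut positions: 5, 49, 57, 71, 80, 87.
Linear molecule, 6 cuts → 7 fragments:
  1–5 → 5 bp
  6–49 → 44 bp
  50–57 → 8 bp
  58–71 → 14 bp
  72–80 → 9 bp
  81–87 → 7 bp
  88–110 → 23 bp
Sorted largest to smallest: 44, 23, 14, 9, 8, 7, 5 bp.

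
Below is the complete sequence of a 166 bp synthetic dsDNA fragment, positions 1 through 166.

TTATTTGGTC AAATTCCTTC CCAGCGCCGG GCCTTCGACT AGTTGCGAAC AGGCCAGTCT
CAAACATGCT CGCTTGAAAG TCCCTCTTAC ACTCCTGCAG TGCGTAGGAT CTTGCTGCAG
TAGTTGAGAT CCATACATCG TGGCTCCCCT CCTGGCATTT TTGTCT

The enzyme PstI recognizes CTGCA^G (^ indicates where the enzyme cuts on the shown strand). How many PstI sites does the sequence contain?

CTGCAG occurs starting at positions 95, 115.
PstI cuts at 2 sites.

2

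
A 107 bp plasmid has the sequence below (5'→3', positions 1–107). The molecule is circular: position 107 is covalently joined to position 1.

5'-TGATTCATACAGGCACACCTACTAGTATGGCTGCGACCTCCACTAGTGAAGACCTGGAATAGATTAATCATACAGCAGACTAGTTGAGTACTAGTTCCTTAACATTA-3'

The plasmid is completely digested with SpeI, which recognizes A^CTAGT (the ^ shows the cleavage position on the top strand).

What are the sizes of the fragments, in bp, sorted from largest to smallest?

38, 37, 21, 11 bp

SpeI sites (ACTAGT) start at positions 21, 42, 79, 90.
SpeI cuts after the first base of each site, so after positions 21, 42, 79, 90.
Circular molecule, 4 cuts → 4 fragments:
  22–42 → 21 bp
  43–79 → 37 bp
  80–90 → 11 bp
  91–107 then 1–21 → 17 + 21 = 38 bp
Sorted largest to smallest: 38, 37, 21, 11 bp.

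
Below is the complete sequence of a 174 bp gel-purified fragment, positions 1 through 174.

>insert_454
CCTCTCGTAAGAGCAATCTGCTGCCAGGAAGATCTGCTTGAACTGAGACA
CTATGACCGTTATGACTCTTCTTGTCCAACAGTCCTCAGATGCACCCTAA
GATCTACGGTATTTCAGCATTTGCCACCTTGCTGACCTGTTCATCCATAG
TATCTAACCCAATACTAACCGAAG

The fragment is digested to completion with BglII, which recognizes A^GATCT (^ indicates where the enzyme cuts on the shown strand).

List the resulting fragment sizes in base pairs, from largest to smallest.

74, 70, 30 bp

BglII sites (AGATCT) start at positions 30, 100.
BglII cuts after the first base of each site, so after positions 30, 100.
Linear molecule, 2 cuts → 3 fragments:
  1–30 → 30 bp
  31–100 → 70 bp
  101–174 → 74 bp
Sorted largest to smallest: 74, 70, 30 bp.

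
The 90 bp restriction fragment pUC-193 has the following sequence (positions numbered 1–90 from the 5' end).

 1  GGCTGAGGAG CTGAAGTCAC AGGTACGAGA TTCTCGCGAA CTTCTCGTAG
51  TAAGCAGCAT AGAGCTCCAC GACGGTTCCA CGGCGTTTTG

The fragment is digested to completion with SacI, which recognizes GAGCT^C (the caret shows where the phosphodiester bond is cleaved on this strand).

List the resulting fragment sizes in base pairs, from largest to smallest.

The SacI site (GAGCTC) starts at position 62.
SacI cuts after base 5 of each site (before the last base), so after position 66.
Linear molecule, 1 cut → 2 fragments:
  1–66 → 66 bp
  67–90 → 24 bp
Sorted largest to smallest: 66, 24 bp.

66, 24 bp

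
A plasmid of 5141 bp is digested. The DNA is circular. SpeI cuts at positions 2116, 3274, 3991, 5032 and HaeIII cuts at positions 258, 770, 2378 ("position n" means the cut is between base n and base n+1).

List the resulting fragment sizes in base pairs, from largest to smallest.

Combined cut positions (sorted): 258, 770, 2116, 2378, 3274, 3991, 5032.
Circular molecule, 7 cuts → 7 fragments:
  770 − 258 = 512 bp
  2116 − 770 = 1346 bp
  2378 − 2116 = 262 bp
  3274 − 2378 = 896 bp
  3991 − 3274 = 717 bp
  5032 − 3991 = 1041 bp
  wrap: 5141 − 5032 + 258 = 367 bp
Sorted largest to smallest: 1346, 1041, 896, 717, 512, 367, 262 bp.

1346, 1041, 896, 717, 512, 367, 262 bp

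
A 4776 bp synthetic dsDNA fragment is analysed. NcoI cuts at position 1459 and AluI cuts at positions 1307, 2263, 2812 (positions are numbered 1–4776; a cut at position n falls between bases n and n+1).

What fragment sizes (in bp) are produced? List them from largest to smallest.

1964, 1307, 804, 549, 152 bp

Combined cut positions (sorted): 1307, 1459, 2263, 2812.
Linear molecule, 4 cuts → 5 fragments:
  1307 − 0 = 1307 bp
  1459 − 1307 = 152 bp
  2263 − 1459 = 804 bp
  2812 − 2263 = 549 bp
  4776 − 2812 = 1964 bp
Sorted largest to smallest: 1964, 1307, 804, 549, 152 bp.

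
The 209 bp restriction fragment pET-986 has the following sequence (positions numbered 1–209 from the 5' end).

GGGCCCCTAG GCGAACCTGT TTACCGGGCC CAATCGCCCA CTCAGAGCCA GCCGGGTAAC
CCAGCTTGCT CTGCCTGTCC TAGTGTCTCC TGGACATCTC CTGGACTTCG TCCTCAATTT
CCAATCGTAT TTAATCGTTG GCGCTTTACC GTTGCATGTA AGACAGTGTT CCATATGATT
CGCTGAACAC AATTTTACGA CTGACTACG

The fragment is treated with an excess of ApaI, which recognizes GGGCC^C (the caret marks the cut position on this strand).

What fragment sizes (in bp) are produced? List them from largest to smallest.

179, 25, 5 bp

ApaI sites (GGGCCC) start at positions 1, 26.
ApaI cuts after base 5 of each site (before the last base), so after positions 5, 30.
Linear molecule, 2 cuts → 3 fragments:
  1–5 → 5 bp
  6–30 → 25 bp
  31–209 → 179 bp
Sorted largest to smallest: 179, 25, 5 bp.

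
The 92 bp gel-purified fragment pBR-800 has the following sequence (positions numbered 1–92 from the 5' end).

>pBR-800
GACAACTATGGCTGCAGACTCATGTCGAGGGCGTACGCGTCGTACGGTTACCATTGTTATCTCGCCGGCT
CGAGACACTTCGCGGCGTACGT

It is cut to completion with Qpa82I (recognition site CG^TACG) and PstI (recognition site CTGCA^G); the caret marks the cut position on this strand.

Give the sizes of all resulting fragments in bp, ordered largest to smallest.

Qpa82I sites (CGTACG) start at positions 32, 41, 86.
Qpa82I cuts after base 2 of each site, so after positions 33, 42, 87.
The PstI site (CTGCAG) starts at position 12.
PstI cuts after base 5 of each site (before the last base), so after position 16.
Combined cut positions: 16, 33, 42, 87.
Linear molecule, 4 cuts → 5 fragments:
  1–16 → 16 bp
  17–33 → 17 bp
  34–42 → 9 bp
  43–87 → 45 bp
  88–92 → 5 bp
Sorted largest to smallest: 45, 17, 16, 9, 5 bp.

45, 17, 16, 9, 5 bp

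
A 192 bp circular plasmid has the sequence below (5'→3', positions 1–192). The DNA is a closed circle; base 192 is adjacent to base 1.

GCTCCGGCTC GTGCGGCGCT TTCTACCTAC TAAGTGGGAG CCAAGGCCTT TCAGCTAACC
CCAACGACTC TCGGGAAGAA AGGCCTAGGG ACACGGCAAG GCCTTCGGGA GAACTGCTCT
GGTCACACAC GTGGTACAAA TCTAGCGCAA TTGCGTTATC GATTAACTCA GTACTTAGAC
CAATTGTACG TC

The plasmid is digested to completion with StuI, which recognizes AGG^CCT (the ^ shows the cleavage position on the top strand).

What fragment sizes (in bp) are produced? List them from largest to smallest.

137, 37, 18 bp

StuI sites (AGGCCT) start at positions 44, 81, 99.
StuI cuts after base 3 of each site, so after positions 46, 83, 101.
Circular molecule, 3 cuts → 3 fragments:
  47–83 → 37 bp
  84–101 → 18 bp
  102–192 then 1–46 → 91 + 46 = 137 bp
Sorted largest to smallest: 137, 37, 18 bp.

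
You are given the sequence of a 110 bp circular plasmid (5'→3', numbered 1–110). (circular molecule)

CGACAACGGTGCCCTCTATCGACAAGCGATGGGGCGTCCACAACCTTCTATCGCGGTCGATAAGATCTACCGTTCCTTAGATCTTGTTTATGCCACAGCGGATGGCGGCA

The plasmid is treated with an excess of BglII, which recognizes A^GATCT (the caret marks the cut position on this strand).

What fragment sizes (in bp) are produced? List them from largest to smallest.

BglII sites (AGATCT) start at positions 63, 79.
BglII cuts after the first base of each site, so after positions 63, 79.
Circular molecule, 2 cuts → 2 fragments:
  64–79 → 16 bp
  80–110 then 1–63 → 31 + 63 = 94 bp
Sorted largest to smallest: 94, 16 bp.

94, 16 bp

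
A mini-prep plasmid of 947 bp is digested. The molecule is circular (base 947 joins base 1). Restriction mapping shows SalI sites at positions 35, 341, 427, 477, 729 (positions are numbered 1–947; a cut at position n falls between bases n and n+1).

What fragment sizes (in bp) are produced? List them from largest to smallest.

306, 253, 252, 86, 50 bp

Circular molecule, 5 cuts → 5 fragments:
  341 − 35 = 306 bp
  427 − 341 = 86 bp
  477 − 427 = 50 bp
  729 − 477 = 252 bp
  wrap: 947 − 729 + 35 = 253 bp
Sorted largest to smallest: 306, 253, 252, 86, 50 bp.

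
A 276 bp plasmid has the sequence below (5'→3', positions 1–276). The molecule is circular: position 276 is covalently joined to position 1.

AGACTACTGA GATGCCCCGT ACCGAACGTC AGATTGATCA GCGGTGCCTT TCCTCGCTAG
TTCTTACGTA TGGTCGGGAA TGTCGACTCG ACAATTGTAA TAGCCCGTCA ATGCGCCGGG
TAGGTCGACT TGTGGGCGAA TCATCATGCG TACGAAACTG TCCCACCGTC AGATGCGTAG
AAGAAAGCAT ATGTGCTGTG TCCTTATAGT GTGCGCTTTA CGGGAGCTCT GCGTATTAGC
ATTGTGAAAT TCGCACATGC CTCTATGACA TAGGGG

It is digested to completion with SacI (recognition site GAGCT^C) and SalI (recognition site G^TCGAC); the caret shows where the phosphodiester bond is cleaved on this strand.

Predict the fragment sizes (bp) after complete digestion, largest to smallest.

130, 104, 42 bp

The SacI site (GAGCTC) starts at position 224.
SacI cuts after base 5 of each site (before the last base), so after position 228.
SalI sites (GTCGAC) start at positions 82, 124.
SalI cuts after the first base of each site, so after positions 82, 124.
Combined cut positions: 82, 124, 228.
Circular molecule, 3 cuts → 3 fragments:
  83–124 → 42 bp
  125–228 → 104 bp
  229–276 then 1–82 → 48 + 82 = 130 bp
Sorted largest to smallest: 130, 104, 42 bp.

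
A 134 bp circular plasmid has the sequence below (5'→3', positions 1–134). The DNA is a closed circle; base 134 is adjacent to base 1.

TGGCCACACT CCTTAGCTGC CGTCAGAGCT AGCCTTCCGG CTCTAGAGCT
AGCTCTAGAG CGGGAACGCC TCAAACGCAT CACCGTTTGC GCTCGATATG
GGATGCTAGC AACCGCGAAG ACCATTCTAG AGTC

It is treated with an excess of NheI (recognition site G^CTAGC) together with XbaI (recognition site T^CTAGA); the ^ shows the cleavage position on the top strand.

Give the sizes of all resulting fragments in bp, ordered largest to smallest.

51, 36, 21, 14, 6, 6 bp

NheI sites (GCTAGC) start at positions 28, 48, 105.
NheI cuts after the first base of each site, so after positions 28, 48, 105.
XbaI sites (TCTAGA) start at positions 42, 54, 126.
XbaI cuts after the first base of each site, so after positions 42, 54, 126.
Combined cut positions: 28, 42, 48, 54, 105, 126.
Circular molecule, 6 cuts → 6 fragments:
  29–42 → 14 bp
  43–48 → 6 bp
  49–54 → 6 bp
  55–105 → 51 bp
  106–126 → 21 bp
  127–134 then 1–28 → 8 + 28 = 36 bp
Sorted largest to smallest: 51, 36, 21, 14, 6, 6 bp.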